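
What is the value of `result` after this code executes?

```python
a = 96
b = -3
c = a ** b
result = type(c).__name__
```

a is int; b is int; c is float; result = 'float'

'float'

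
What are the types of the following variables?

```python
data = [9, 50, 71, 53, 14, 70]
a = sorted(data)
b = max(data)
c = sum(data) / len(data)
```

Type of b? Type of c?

max of ints returns int; int / int = float

int, float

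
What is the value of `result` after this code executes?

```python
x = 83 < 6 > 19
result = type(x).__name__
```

x is bool; result = 'bool'

'bool'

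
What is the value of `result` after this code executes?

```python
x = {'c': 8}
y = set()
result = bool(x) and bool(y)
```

x = {'c': 8}; y = set(); result = False

False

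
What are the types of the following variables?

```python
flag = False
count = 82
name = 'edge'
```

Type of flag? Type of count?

flag is assigned the constant False, which has type bool; count is assigned a bare integer (no decimal point), so it is an int

bool, int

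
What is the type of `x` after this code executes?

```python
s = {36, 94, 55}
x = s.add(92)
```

set.add() returns None (mutates in place)

NoneType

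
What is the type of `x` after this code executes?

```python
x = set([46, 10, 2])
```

set() constructor returns set

set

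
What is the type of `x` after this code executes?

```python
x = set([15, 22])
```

set() constructor returns set

set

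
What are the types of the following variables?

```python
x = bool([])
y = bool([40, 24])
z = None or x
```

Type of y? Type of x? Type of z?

bool() returns bool; bool() returns bool; None or bool returns the bool

bool, bool, bool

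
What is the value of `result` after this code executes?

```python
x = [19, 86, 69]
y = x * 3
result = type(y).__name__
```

x is list; y is list; result = 'list'

'list'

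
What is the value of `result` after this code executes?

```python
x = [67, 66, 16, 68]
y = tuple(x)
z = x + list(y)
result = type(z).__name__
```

x is list; y is tuple; z is list; result = 'list'

'list'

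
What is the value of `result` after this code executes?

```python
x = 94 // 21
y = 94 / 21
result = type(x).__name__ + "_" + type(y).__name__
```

x is int; y is float; result = 'int_float'

'int_float'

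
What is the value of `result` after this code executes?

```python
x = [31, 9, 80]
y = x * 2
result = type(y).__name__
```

x is list; y is list; result = 'list'

'list'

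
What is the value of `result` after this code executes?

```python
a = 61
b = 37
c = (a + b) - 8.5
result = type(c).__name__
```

a is int; b is int; c is float; result = 'float'

'float'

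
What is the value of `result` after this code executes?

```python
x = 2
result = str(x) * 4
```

x = 2; result = '2222'

'2222'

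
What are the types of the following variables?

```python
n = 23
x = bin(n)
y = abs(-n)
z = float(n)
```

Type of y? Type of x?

abs() of int returns int; bin() returns str

int, str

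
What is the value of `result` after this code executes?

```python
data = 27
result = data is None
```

data = 27; result = False

False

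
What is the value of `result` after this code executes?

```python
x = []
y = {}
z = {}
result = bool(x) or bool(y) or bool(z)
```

x = []; y = {}; z = {}; result = False

False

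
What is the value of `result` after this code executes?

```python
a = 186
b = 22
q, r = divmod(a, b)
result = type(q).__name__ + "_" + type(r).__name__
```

a is int; b is int; q is int; r is int; result = 'int_int'

'int_int'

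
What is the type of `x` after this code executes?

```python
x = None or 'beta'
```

'or' with None returns the other truthy value (str)

str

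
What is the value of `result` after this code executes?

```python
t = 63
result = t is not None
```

t = 63; result = True

True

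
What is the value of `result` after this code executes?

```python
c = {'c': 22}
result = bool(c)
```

c = {'c': 22}; result = True

True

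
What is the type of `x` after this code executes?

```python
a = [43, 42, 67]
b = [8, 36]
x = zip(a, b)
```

zip() returns a zip object

zip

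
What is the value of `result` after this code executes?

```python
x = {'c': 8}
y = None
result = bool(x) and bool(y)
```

x = {'c': 8}; y = None; result = False

False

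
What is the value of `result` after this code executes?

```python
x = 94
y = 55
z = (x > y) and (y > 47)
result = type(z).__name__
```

x is int; y is int; z is bool; result = 'bool'

'bool'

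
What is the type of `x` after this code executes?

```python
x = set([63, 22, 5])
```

set() constructor returns set

set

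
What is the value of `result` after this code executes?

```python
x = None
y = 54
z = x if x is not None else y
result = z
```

x = None; y = 54; z = 54; result = 54

54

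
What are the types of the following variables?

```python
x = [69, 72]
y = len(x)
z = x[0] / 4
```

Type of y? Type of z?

len() returns int; int / int = float

int, float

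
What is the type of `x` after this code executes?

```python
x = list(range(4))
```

list(range()) returns list

list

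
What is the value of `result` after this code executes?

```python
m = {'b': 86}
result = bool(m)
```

m = {'b': 86}; result = True

True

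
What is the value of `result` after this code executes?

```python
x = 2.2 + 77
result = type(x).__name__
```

x is float; result = 'float'

'float'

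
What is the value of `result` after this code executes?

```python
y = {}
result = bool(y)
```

y = {}; result = False

False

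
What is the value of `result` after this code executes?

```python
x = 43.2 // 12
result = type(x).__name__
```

x is float; result = 'float'

'float'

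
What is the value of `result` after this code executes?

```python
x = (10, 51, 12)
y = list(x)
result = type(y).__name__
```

x is tuple; y is list; result = 'list'

'list'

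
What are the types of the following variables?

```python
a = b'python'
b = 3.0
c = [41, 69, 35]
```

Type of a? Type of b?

a is assigned a bytes literal (b'...' prefix); b is assigned a number with a decimal point, so it is a float

bytes, float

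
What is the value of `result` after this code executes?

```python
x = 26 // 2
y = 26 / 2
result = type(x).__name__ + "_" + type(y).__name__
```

x is int; y is float; result = 'int_float'

'int_float'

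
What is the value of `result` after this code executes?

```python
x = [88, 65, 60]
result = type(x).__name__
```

x is list; result = 'list'

'list'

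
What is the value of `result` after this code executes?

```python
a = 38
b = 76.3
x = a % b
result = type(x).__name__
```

a is int; b is float; x is float; result = 'float'

'float'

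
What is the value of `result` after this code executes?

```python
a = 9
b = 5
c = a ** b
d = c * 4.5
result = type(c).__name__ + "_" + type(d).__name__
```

a is int; b is int; c is int; d is float; result = 'int_float'

'int_float'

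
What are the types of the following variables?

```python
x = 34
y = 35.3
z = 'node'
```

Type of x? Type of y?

x is assigned a bare integer (no decimal point), so it is an int; y is assigned a number with a decimal point, so it is a float

int, float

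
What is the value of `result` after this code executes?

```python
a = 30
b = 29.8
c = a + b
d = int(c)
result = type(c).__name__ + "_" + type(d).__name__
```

a is int; b is float; c is float; d is int; result = 'float_int'

'float_int'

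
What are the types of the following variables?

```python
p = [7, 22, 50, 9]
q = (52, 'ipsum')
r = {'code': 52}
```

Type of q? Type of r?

q is assigned a tuple (parenthesized, comma-separated values); r is assigned a dict literal ({key: value})

tuple, dict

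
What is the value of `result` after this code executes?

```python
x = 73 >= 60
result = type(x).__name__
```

x is bool; result = 'bool'

'bool'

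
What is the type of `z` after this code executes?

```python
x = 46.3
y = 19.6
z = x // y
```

float // float = float

float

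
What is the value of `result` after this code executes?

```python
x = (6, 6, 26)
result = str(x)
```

x = (6, 6, 26); result = '(6, 6, 26)'

'(6, 6, 26)'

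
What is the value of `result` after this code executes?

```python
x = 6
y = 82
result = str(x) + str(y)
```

x = 6; y = 82; result = '682'

'682'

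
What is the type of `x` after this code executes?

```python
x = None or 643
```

'or' with None returns the other truthy value

int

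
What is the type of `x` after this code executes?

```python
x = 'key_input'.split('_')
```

str.split() returns list

list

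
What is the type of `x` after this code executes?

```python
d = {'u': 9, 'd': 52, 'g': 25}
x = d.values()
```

.values() returns dict_values view

dict_values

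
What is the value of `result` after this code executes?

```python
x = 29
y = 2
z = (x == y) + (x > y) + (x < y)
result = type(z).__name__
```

x is int; y is int; z is int; result = 'int'

'int'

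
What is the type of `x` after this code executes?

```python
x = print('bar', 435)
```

print() returns None

NoneType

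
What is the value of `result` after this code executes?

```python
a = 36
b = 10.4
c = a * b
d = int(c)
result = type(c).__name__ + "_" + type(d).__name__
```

a is int; b is float; c is float; d is int; result = 'float_int'

'float_int'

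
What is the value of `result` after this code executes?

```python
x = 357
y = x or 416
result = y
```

x = 357; y = 357; result = 357

357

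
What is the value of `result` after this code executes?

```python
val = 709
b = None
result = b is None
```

val = 709; b = None; result = True

True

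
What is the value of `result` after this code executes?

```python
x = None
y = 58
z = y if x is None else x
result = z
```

x = None; y = 58; z = 58; result = 58

58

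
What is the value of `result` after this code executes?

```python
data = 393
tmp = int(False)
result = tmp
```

data = 393; tmp = 0; result = 0

0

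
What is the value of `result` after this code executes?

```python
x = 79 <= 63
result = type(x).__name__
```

x is bool; result = 'bool'

'bool'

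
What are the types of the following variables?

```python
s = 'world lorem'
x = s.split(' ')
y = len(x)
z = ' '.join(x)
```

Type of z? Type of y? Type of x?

str.join() returns str; len() returns int; str.split() returns list

str, int, list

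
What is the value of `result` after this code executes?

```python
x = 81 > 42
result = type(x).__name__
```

x is bool; result = 'bool'

'bool'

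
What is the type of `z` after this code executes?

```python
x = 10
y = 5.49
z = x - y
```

int - float = float

float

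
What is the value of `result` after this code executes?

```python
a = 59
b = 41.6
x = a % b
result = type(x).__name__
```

a is int; b is float; x is float; result = 'float'

'float'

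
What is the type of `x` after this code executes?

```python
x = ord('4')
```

ord() returns int (code point)

int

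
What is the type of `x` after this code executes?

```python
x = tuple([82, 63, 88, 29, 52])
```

tuple() constructor returns tuple

tuple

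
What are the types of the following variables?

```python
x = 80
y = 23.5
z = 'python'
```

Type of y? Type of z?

y is assigned a number with a decimal point, so it is a float; z is assigned a quoted string literal, so it is a str

float, str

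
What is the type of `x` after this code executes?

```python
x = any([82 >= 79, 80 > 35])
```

any() returns bool

bool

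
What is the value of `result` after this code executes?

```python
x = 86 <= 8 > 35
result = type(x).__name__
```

x is bool; result = 'bool'

'bool'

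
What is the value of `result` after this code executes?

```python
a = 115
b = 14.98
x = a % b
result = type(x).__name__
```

a is int; b is float; x is float; result = 'float'

'float'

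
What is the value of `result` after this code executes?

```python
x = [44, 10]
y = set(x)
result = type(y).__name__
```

x is list; y is set; result = 'set'

'set'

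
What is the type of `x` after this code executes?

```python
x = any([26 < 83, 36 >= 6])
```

any() returns bool

bool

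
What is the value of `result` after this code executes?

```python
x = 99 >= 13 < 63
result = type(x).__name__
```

x is bool; result = 'bool'

'bool'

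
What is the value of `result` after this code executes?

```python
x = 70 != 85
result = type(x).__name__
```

x is bool; result = 'bool'

'bool'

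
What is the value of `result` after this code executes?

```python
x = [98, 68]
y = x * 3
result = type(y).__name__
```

x is list; y is list; result = 'list'

'list'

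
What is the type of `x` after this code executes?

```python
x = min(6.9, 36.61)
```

min() of floats returns float

float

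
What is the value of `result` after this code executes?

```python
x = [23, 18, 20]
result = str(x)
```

x = [23, 18, 20]; result = '[23, 18, 20]'

'[23, 18, 20]'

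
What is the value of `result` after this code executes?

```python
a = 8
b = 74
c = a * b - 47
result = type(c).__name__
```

a is int; b is int; c is int; result = 'int'

'int'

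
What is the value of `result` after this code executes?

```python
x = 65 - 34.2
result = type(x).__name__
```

x is float; result = 'float'

'float'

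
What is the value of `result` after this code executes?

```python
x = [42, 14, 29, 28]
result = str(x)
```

x = [42, 14, 29, 28]; result = '[42, 14, 29, 28]'

'[42, 14, 29, 28]'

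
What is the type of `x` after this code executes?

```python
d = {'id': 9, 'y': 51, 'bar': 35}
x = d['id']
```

Accessing dict[str, int] with str key returns int

int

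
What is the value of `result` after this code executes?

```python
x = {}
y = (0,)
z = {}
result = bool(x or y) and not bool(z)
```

x = {}; y = (0,); z = {}; result = True

True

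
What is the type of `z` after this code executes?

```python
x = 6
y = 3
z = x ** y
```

positive int ** positive int = int

int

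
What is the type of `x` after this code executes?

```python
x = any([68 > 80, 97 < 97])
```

any() returns bool

bool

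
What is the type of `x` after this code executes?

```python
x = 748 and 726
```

'and' with truthy values returns last operand (int)

int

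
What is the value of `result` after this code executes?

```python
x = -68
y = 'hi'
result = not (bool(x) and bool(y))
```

x = -68; y = 'hi'; result = False

False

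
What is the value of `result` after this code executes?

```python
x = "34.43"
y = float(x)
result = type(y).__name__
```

x is str; y is float; result = 'float'

'float'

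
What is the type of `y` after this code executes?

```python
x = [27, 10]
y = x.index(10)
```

list.index() returns int

int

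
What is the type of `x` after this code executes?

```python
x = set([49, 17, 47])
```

set() constructor returns set

set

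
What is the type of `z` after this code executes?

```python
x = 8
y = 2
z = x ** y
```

positive int ** positive int = int

int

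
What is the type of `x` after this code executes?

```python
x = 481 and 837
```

'and' with truthy values returns last operand (int)

int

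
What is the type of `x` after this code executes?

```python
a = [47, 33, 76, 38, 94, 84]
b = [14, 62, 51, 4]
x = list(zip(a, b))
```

list(zip()) returns a list of tuples

list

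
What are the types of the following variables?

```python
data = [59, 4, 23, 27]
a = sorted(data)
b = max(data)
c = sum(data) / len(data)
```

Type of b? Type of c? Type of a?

max of ints returns int; int / int = float; sorted() returns list

int, float, list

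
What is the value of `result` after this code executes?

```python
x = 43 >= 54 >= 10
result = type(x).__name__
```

x is bool; result = 'bool'

'bool'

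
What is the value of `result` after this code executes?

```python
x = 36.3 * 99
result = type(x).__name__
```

x is float; result = 'float'

'float'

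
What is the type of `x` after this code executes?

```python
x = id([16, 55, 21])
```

id() returns int

int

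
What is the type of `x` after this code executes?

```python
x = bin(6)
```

bin() returns str representation

str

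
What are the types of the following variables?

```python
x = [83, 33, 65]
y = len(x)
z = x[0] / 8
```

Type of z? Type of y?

int / int = float; len() returns int

float, int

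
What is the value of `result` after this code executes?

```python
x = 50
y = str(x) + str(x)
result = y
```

x = 50; y = '5050'; result = '5050'

'5050'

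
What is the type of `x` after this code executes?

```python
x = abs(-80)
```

abs() of int returns int

int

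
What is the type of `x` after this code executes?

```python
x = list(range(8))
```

list(range()) returns list

list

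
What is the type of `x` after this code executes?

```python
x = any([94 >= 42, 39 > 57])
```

any() returns bool

bool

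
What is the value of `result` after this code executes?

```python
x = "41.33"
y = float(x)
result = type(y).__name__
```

x is str; y is float; result = 'float'

'float'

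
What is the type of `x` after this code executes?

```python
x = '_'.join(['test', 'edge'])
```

str.join() returns str

str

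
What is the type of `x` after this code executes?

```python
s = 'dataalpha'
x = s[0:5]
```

Slicing a str returns str

str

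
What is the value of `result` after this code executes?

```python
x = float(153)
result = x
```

x = 153.0; result = 153.0

153.0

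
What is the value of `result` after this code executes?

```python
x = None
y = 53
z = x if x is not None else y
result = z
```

x = None; y = 53; z = 53; result = 53

53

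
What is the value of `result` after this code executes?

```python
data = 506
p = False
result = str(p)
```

data = 506; p = False; result = 'False'

'False'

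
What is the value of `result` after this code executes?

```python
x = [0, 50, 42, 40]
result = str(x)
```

x = [0, 50, 42, 40]; result = '[0, 50, 42, 40]'

'[0, 50, 42, 40]'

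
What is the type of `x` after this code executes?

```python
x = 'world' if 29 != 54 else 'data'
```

Both branches of conditional are str

str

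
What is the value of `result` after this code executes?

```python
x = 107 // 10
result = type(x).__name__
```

x is int; result = 'int'

'int'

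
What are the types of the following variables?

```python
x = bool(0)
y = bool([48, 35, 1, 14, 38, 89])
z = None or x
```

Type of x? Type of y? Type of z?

bool() returns bool; bool() returns bool; None or bool returns the bool

bool, bool, bool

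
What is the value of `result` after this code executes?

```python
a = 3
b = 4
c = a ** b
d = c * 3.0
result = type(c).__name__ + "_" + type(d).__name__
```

a is int; b is int; c is int; d is float; result = 'int_float'

'int_float'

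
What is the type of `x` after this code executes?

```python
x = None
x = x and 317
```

'and' returns first falsy value (None)

NoneType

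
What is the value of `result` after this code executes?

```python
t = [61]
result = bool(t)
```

t = [61]; result = True

True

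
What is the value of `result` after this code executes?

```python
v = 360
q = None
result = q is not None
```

v = 360; q = None; result = False

False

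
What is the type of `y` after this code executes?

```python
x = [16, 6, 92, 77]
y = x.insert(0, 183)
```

list.insert() returns None

NoneType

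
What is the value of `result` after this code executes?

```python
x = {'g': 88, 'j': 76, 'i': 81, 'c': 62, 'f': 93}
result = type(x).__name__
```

x is dict; result = 'dict'

'dict'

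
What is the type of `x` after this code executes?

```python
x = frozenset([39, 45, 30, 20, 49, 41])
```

frozenset() returns frozenset

frozenset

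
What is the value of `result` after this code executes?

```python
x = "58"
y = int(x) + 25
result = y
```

x = '58'; y = 83; result = 83

83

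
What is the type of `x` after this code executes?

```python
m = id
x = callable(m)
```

callable() returns bool

bool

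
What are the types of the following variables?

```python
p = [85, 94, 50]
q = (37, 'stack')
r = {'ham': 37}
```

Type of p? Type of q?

p is assigned a list literal (square brackets); q is assigned a tuple (parenthesized, comma-separated values)

list, tuple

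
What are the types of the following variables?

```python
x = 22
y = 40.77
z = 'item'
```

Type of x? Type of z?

x is assigned a bare integer (no decimal point), so it is an int; z is assigned a quoted string literal, so it is a str

int, str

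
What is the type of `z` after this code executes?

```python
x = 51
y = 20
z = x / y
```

int / int = float

float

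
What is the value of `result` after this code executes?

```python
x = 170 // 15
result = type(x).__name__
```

x is int; result = 'int'

'int'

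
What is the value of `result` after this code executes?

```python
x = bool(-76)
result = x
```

x = True; result = True

True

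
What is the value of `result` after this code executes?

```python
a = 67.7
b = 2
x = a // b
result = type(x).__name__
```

a is float; b is int; x is float; result = 'float'

'float'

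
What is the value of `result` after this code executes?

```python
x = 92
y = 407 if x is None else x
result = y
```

x = 92; y = 92; result = 92

92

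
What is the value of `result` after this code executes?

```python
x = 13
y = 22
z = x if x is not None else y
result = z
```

x = 13; y = 22; z = 13; result = 13

13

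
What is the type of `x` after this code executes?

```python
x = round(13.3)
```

round() with no decimal places returns int

int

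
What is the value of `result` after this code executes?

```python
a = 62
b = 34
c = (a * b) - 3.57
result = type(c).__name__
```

a is int; b is int; c is float; result = 'float'

'float'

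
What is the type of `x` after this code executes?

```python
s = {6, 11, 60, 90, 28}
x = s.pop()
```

Popping from set[int] returns int

int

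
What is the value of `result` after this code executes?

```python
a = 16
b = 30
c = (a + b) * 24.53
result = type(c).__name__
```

a is int; b is int; c is float; result = 'float'

'float'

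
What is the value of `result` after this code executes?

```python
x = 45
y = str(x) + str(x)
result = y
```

x = 45; y = '4545'; result = '4545'

'4545'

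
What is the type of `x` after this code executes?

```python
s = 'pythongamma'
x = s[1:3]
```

Slicing a str returns str

str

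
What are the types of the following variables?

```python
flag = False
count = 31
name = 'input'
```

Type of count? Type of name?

count is assigned a bare integer (no decimal point), so it is an int; name is assigned a quoted string literal, so it is a str

int, str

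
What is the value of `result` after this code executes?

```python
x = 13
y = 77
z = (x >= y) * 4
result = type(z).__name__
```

x is int; y is int; z is int; result = 'int'

'int'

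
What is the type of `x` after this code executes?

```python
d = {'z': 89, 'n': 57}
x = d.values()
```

.values() returns dict_values view

dict_values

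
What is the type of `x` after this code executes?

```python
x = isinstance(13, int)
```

isinstance() returns bool

bool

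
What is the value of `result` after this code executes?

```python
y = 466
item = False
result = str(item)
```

y = 466; item = False; result = 'False'

'False'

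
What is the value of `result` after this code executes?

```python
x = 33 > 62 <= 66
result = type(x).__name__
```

x is bool; result = 'bool'

'bool'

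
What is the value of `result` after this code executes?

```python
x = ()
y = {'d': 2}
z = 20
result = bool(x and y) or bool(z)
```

x = (); y = {'d': 2}; z = 20; result = True

True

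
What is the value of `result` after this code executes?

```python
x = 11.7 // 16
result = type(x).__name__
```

x is float; result = 'float'

'float'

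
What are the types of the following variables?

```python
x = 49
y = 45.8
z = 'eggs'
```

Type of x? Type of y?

x is assigned a bare integer (no decimal point), so it is an int; y is assigned a number with a decimal point, so it is a float

int, float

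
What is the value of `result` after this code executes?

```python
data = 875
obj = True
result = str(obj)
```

data = 875; obj = True; result = 'True'

'True'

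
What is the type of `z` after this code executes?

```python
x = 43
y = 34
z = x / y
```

int / int = float

float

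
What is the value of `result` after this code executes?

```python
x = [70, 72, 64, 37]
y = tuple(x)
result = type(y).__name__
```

x is list; y is tuple; result = 'tuple'

'tuple'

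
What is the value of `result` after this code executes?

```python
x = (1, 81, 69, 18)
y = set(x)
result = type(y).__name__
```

x is tuple; y is set; result = 'set'

'set'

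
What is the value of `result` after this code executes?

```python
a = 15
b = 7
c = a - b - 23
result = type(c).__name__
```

a is int; b is int; c is int; result = 'int'

'int'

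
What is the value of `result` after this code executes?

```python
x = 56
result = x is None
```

x = 56; result = False

False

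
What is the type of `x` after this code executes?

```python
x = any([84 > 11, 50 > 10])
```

any() returns bool

bool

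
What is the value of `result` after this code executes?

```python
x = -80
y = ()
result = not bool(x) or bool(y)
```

x = -80; y = (); result = False

False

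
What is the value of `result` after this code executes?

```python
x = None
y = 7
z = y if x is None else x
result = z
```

x = None; y = 7; z = 7; result = 7

7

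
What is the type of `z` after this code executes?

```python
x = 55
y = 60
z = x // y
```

int // int = int

int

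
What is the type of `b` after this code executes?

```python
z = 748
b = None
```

None has type NoneType

NoneType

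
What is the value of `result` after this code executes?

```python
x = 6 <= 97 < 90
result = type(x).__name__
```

x is bool; result = 'bool'

'bool'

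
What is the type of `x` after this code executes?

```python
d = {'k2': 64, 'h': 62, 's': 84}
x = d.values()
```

.values() returns dict_values view

dict_values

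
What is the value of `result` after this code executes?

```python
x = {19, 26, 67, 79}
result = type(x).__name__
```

x is set; result = 'set'

'set'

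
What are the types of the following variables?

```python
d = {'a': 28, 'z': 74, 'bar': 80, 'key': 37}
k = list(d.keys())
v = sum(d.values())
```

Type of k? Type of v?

list() converts to list; sum of ints is int

list, int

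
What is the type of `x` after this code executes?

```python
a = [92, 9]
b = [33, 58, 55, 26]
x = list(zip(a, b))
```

list(zip()) returns a list of tuples

list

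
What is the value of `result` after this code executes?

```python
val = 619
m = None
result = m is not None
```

val = 619; m = None; result = False

False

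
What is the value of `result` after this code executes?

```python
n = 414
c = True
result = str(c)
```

n = 414; c = True; result = 'True'

'True'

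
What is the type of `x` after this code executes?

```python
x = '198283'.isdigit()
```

str.isdigit() returns bool

bool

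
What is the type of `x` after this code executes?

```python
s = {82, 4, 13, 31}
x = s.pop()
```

Popping from set[int] returns int

int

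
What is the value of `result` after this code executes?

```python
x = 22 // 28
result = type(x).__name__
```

x is int; result = 'int'

'int'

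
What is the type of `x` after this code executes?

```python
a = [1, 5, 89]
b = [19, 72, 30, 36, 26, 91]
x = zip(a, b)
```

zip() returns a zip object

zip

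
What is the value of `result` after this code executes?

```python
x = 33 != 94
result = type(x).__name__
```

x is bool; result = 'bool'

'bool'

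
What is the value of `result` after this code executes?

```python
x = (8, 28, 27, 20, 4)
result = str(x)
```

x = (8, 28, 27, 20, 4); result = '(8, 28, 27, 20, 4)'

'(8, 28, 27, 20, 4)'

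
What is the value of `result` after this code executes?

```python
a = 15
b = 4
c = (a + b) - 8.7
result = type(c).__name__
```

a is int; b is int; c is float; result = 'float'

'float'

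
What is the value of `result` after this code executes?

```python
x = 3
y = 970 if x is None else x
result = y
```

x = 3; y = 3; result = 3

3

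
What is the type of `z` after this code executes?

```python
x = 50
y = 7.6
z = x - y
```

int - float = float

float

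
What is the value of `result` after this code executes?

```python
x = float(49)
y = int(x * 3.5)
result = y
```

x = 49.0; y = 171; result = 171

171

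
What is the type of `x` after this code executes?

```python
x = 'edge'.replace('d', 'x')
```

str.replace() returns str

str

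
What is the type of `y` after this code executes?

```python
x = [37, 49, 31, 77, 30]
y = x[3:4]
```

Slicing a list returns a list

list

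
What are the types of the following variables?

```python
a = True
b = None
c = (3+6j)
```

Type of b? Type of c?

b is assigned None, whose type is NoneType; c is assigned (3+6j), an int plus an imaginary literal (j suffix), which evaluates to complex

NoneType, complex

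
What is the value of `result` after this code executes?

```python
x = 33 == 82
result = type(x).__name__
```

x is bool; result = 'bool'

'bool'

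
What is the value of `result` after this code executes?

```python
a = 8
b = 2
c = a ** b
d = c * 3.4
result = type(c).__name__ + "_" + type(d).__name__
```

a is int; b is int; c is int; d is float; result = 'int_float'

'int_float'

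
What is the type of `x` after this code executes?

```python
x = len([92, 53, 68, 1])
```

len() always returns int

int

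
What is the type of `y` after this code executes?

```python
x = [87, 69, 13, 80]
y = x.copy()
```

list.copy() returns list

list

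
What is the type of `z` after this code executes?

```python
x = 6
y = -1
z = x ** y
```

int ** negative = float

float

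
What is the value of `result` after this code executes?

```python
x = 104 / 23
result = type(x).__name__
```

x is float; result = 'float'

'float'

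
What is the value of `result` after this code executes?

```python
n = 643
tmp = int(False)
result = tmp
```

n = 643; tmp = 0; result = 0

0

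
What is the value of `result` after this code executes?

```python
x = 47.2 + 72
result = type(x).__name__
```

x is float; result = 'float'

'float'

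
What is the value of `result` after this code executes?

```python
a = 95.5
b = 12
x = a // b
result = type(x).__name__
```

a is float; b is int; x is float; result = 'float'

'float'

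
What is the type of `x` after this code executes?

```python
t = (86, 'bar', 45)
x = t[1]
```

Index 1 of tuple is a str literal

str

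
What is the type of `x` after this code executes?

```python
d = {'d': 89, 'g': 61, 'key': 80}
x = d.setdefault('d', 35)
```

dict.setdefault() returns the (existing or default) value

int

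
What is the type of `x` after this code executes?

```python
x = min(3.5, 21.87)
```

min() of floats returns float

float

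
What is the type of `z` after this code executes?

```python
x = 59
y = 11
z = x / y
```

int / int = float

float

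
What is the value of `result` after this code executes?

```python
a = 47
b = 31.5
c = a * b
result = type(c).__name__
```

a is int; b is float; c is float; result = 'float'

'float'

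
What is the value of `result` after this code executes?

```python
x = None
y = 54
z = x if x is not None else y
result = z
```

x = None; y = 54; z = 54; result = 54

54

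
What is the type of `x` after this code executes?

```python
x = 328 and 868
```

'and' with truthy values returns last operand (int)

int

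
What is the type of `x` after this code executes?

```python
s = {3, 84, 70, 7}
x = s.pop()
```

Popping from set[int] returns int

int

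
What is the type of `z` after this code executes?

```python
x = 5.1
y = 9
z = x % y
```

float % int = float

float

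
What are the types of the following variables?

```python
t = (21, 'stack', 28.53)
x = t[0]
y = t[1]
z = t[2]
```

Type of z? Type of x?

tuple[2] is float; tuple[0] is int

float, int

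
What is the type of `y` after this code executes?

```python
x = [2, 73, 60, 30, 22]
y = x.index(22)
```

list.index() returns int

int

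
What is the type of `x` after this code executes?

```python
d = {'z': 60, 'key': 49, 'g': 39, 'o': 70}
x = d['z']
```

Accessing dict[str, int] with str key returns int

int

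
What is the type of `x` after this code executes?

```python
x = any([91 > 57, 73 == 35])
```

any() returns bool

bool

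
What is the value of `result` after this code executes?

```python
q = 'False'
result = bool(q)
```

q = 'False'; result = True

True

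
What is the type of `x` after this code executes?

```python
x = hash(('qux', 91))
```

hash() returns int

int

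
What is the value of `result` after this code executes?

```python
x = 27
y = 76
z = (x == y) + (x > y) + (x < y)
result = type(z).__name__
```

x is int; y is int; z is int; result = 'int'

'int'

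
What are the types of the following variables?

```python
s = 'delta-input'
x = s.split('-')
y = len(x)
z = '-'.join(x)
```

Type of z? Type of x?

str.join() returns str; str.split() returns list

str, list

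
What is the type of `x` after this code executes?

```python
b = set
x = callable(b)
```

callable() returns bool

bool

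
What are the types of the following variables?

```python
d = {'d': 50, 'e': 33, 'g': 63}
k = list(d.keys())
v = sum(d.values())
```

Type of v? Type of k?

sum of ints is int; list() converts to list

int, list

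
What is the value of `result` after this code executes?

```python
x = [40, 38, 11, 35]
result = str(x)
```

x = [40, 38, 11, 35]; result = '[40, 38, 11, 35]'

'[40, 38, 11, 35]'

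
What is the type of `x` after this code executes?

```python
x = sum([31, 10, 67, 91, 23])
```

sum() of ints returns int

int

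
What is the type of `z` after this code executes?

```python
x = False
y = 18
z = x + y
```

bool + int = int (bool is subclass of int)

int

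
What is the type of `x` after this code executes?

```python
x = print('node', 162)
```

print() returns None

NoneType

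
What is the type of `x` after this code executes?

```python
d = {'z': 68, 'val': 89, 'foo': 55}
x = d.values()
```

.values() returns dict_values view

dict_values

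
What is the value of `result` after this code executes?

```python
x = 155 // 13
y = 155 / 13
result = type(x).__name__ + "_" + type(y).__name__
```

x is int; y is float; result = 'int_float'

'int_float'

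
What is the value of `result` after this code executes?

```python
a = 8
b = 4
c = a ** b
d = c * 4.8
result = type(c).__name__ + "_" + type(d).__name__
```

a is int; b is int; c is int; d is float; result = 'int_float'

'int_float'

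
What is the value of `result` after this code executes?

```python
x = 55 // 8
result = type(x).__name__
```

x is int; result = 'int'

'int'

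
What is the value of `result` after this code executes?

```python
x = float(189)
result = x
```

x = 189.0; result = 189.0

189.0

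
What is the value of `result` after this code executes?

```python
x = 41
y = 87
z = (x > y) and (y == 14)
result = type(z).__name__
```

x is int; y is int; z is bool; result = 'bool'

'bool'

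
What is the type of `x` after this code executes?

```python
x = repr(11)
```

repr() returns str

str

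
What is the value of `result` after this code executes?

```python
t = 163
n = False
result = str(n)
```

t = 163; n = False; result = 'False'

'False'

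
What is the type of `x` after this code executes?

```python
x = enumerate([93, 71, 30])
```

enumerate() returns an enumerate object

enumerate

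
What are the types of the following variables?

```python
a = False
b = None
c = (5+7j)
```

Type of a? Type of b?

a is assigned the constant False, which has type bool; b is assigned None, whose type is NoneType

bool, NoneType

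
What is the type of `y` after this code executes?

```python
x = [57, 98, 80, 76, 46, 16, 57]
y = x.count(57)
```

list.count() returns int

int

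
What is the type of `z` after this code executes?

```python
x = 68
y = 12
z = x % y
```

int % int = int

int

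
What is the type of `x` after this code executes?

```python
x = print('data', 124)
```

print() returns None

NoneType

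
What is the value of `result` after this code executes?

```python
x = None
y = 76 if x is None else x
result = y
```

x = None; y = 76; result = 76

76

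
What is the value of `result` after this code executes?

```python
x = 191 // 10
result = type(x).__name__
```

x is int; result = 'int'

'int'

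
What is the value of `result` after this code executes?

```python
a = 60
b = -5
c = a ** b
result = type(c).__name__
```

a is int; b is int; c is float; result = 'float'

'float'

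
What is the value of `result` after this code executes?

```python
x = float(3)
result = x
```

x = 3.0; result = 3.0

3.0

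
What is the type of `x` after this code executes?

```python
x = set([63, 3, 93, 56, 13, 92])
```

set() constructor returns set

set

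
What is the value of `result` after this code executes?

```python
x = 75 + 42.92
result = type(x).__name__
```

x is float; result = 'float'

'float'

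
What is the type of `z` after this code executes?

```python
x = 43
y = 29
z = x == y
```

Equality comparison returns bool

bool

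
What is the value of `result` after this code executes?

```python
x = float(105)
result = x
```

x = 105.0; result = 105.0

105.0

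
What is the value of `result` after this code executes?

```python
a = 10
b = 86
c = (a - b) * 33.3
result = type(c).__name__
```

a is int; b is int; c is float; result = 'float'

'float'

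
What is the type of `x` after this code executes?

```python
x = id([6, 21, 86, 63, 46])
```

id() returns int

int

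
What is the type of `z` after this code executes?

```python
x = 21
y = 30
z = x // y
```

int // int = int

int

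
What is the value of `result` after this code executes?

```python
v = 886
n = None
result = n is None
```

v = 886; n = None; result = True

True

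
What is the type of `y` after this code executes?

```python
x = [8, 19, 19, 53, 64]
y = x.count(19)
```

list.count() returns int

int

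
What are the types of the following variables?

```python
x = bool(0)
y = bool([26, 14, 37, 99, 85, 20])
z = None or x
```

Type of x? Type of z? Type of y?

bool() returns bool; None or bool returns the bool; bool() returns bool

bool, bool, bool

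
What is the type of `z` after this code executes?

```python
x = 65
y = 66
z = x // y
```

int // int = int

int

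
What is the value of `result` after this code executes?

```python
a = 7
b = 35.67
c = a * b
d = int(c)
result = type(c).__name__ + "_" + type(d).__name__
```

a is int; b is float; c is float; d is int; result = 'float_int'

'float_int'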